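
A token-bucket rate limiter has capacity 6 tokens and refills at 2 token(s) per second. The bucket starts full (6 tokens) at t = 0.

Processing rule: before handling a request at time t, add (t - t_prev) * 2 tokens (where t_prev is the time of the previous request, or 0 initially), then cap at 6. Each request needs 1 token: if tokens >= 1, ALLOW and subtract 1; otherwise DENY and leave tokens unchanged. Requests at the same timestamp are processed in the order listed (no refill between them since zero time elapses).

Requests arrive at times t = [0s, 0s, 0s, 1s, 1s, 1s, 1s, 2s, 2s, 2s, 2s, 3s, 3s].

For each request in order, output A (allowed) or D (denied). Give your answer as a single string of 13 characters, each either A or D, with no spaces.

Simulating step by step:
  req#1 t=0s: ALLOW
  req#2 t=0s: ALLOW
  req#3 t=0s: ALLOW
  req#4 t=1s: ALLOW
  req#5 t=1s: ALLOW
  req#6 t=1s: ALLOW
  req#7 t=1s: ALLOW
  req#8 t=2s: ALLOW
  req#9 t=2s: ALLOW
  req#10 t=2s: ALLOW
  req#11 t=2s: DENY
  req#12 t=3s: ALLOW
  req#13 t=3s: ALLOW

Answer: AAAAAAAAAADAA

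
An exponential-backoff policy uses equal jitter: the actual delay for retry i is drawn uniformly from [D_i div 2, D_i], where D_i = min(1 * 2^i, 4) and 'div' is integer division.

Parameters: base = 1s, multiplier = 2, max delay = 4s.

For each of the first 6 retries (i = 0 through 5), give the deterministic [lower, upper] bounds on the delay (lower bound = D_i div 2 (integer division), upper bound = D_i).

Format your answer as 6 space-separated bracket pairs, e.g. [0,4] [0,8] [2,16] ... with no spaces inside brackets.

Computing bounds per retry:
  i=0: D_i=min(1*2^0,4)=1, bounds=[0,1]
  i=1: D_i=min(1*2^1,4)=2, bounds=[1,2]
  i=2: D_i=min(1*2^2,4)=4, bounds=[2,4]
  i=3: D_i=min(1*2^3,4)=4, bounds=[2,4]
  i=4: D_i=min(1*2^4,4)=4, bounds=[2,4]
  i=5: D_i=min(1*2^5,4)=4, bounds=[2,4]

Answer: [0,1] [1,2] [2,4] [2,4] [2,4] [2,4]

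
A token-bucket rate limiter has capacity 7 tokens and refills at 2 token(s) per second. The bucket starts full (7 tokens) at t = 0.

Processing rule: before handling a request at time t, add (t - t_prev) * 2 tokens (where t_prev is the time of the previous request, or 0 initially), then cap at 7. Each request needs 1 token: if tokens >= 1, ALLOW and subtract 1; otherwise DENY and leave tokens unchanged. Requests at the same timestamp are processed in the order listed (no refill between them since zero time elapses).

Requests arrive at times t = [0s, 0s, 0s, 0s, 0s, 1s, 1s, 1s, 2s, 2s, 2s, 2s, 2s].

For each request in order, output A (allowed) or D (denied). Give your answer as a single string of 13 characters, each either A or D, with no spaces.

Simulating step by step:
  req#1 t=0s: ALLOW
  req#2 t=0s: ALLOW
  req#3 t=0s: ALLOW
  req#4 t=0s: ALLOW
  req#5 t=0s: ALLOW
  req#6 t=1s: ALLOW
  req#7 t=1s: ALLOW
  req#8 t=1s: ALLOW
  req#9 t=2s: ALLOW
  req#10 t=2s: ALLOW
  req#11 t=2s: ALLOW
  req#12 t=2s: DENY
  req#13 t=2s: DENY

Answer: AAAAAAAAAAADD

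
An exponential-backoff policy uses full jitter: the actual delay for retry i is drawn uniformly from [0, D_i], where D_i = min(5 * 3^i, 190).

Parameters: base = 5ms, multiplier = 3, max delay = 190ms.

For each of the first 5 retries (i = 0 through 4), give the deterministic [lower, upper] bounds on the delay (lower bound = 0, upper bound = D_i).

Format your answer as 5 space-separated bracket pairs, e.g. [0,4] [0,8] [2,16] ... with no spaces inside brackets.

Computing bounds per retry:
  i=0: D_i=min(5*3^0,190)=5, bounds=[0,5]
  i=1: D_i=min(5*3^1,190)=15, bounds=[0,15]
  i=2: D_i=min(5*3^2,190)=45, bounds=[0,45]
  i=3: D_i=min(5*3^3,190)=135, bounds=[0,135]
  i=4: D_i=min(5*3^4,190)=190, bounds=[0,190]

Answer: [0,5] [0,15] [0,45] [0,135] [0,190]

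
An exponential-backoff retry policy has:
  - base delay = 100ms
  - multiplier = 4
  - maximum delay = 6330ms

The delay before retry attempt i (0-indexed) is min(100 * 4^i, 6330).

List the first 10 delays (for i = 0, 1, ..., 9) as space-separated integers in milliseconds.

Computing each delay:
  i=0: min(100*4^0, 6330) = 100
  i=1: min(100*4^1, 6330) = 400
  i=2: min(100*4^2, 6330) = 1600
  i=3: min(100*4^3, 6330) = 6330
  i=4: min(100*4^4, 6330) = 6330
  i=5: min(100*4^5, 6330) = 6330
  i=6: min(100*4^6, 6330) = 6330
  i=7: min(100*4^7, 6330) = 6330
  i=8: min(100*4^8, 6330) = 6330
  i=9: min(100*4^9, 6330) = 6330

Answer: 100 400 1600 6330 6330 6330 6330 6330 6330 6330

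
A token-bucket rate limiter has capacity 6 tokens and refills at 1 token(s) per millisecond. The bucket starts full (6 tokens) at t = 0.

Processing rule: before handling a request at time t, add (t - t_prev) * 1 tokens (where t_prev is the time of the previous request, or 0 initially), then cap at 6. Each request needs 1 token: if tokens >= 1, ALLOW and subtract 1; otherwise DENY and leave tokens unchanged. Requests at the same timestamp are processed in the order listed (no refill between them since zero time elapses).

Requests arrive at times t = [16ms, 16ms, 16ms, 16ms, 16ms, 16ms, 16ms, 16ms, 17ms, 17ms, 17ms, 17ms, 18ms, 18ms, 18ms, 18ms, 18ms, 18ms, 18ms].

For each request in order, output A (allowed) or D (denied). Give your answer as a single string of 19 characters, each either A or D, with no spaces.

Simulating step by step:
  req#1 t=16ms: ALLOW
  req#2 t=16ms: ALLOW
  req#3 t=16ms: ALLOW
  req#4 t=16ms: ALLOW
  req#5 t=16ms: ALLOW
  req#6 t=16ms: ALLOW
  req#7 t=16ms: DENY
  req#8 t=16ms: DENY
  req#9 t=17ms: ALLOW
  req#10 t=17ms: DENY
  req#11 t=17ms: DENY
  req#12 t=17ms: DENY
  req#13 t=18ms: ALLOW
  req#14 t=18ms: DENY
  req#15 t=18ms: DENY
  req#16 t=18ms: DENY
  req#17 t=18ms: DENY
  req#18 t=18ms: DENY
  req#19 t=18ms: DENY

Answer: AAAAAADDADDDADDDDDD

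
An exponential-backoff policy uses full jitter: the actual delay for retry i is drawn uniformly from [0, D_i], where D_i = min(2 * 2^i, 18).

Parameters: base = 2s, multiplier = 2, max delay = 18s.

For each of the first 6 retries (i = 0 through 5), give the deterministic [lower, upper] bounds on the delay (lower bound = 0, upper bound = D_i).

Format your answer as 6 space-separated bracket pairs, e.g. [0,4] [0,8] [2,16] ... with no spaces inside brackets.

Computing bounds per retry:
  i=0: D_i=min(2*2^0,18)=2, bounds=[0,2]
  i=1: D_i=min(2*2^1,18)=4, bounds=[0,4]
  i=2: D_i=min(2*2^2,18)=8, bounds=[0,8]
  i=3: D_i=min(2*2^3,18)=16, bounds=[0,16]
  i=4: D_i=min(2*2^4,18)=18, bounds=[0,18]
  i=5: D_i=min(2*2^5,18)=18, bounds=[0,18]

Answer: [0,2] [0,4] [0,8] [0,16] [0,18] [0,18]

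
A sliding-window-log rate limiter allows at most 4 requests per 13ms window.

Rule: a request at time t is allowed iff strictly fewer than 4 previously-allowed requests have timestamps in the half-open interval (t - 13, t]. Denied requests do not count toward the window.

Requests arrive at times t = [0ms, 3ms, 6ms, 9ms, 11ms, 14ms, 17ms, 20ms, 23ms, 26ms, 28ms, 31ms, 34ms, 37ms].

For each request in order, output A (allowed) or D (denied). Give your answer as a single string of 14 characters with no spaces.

Answer: AAAADAAAADAAAA

Derivation:
Tracking allowed requests in the window:
  req#1 t=0ms: ALLOW
  req#2 t=3ms: ALLOW
  req#3 t=6ms: ALLOW
  req#4 t=9ms: ALLOW
  req#5 t=11ms: DENY
  req#6 t=14ms: ALLOW
  req#7 t=17ms: ALLOW
  req#8 t=20ms: ALLOW
  req#9 t=23ms: ALLOW
  req#10 t=26ms: DENY
  req#11 t=28ms: ALLOW
  req#12 t=31ms: ALLOW
  req#13 t=34ms: ALLOW
  req#14 t=37ms: ALLOW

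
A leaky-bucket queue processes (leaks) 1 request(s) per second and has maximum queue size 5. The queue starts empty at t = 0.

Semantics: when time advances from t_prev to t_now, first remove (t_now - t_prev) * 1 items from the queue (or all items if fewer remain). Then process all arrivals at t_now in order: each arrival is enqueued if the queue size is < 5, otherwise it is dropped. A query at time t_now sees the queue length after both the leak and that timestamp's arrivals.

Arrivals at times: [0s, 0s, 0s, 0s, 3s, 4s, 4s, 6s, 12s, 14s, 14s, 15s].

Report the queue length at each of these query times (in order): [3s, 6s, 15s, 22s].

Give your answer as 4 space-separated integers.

Answer: 2 2 2 0

Derivation:
Queue lengths at query times:
  query t=3s: backlog = 2
  query t=6s: backlog = 2
  query t=15s: backlog = 2
  query t=22s: backlog = 0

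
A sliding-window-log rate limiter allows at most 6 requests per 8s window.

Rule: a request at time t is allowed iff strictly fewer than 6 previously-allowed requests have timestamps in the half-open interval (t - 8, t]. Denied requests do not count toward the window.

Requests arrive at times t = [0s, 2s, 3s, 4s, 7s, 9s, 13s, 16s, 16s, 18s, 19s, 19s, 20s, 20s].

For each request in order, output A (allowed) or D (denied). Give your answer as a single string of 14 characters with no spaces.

Answer: AAAAAAAAAAAADD

Derivation:
Tracking allowed requests in the window:
  req#1 t=0s: ALLOW
  req#2 t=2s: ALLOW
  req#3 t=3s: ALLOW
  req#4 t=4s: ALLOW
  req#5 t=7s: ALLOW
  req#6 t=9s: ALLOW
  req#7 t=13s: ALLOW
  req#8 t=16s: ALLOW
  req#9 t=16s: ALLOW
  req#10 t=18s: ALLOW
  req#11 t=19s: ALLOW
  req#12 t=19s: ALLOW
  req#13 t=20s: DENY
  req#14 t=20s: DENY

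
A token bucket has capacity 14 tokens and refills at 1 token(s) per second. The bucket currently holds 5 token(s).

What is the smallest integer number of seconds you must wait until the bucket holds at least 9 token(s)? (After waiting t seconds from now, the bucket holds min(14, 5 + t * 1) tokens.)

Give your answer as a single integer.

Answer: 4

Derivation:
Need 5 + t * 1 >= 9, so t >= 4/1.
Smallest integer t = ceil(4/1) = 4.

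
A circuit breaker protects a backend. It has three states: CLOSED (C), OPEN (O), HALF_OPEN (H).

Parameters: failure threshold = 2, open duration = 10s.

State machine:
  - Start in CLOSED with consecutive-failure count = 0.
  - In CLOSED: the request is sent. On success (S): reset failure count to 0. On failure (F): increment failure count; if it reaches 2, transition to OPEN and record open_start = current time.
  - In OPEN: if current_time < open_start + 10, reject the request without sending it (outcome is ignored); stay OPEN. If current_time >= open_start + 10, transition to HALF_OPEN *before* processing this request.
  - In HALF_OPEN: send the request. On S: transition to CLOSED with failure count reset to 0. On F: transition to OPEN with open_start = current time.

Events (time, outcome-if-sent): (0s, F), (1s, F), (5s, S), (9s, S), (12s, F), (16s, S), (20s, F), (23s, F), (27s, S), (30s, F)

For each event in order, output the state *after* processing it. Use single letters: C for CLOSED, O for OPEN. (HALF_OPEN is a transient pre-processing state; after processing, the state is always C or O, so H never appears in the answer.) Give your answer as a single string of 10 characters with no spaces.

Answer: COOOOOOOOO

Derivation:
State after each event:
  event#1 t=0s outcome=F: state=CLOSED
  event#2 t=1s outcome=F: state=OPEN
  event#3 t=5s outcome=S: state=OPEN
  event#4 t=9s outcome=S: state=OPEN
  event#5 t=12s outcome=F: state=OPEN
  event#6 t=16s outcome=S: state=OPEN
  event#7 t=20s outcome=F: state=OPEN
  event#8 t=23s outcome=F: state=OPEN
  event#9 t=27s outcome=S: state=OPEN
  event#10 t=30s outcome=F: state=OPEN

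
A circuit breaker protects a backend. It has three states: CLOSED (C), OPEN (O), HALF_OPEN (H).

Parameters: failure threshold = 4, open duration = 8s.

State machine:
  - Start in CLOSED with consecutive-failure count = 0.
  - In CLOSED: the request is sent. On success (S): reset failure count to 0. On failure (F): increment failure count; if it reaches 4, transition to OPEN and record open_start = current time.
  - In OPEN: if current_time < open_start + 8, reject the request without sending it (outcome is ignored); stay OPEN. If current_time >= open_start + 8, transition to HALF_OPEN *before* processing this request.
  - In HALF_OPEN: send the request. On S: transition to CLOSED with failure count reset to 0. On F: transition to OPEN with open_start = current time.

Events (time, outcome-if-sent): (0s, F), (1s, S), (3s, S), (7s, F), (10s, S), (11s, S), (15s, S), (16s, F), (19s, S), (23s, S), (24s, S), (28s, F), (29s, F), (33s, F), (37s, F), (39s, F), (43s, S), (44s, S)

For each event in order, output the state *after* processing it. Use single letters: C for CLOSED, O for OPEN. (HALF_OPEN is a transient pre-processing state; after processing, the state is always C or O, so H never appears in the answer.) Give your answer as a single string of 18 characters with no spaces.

Answer: CCCCCCCCCCCCCCOOOO

Derivation:
State after each event:
  event#1 t=0s outcome=F: state=CLOSED
  event#2 t=1s outcome=S: state=CLOSED
  event#3 t=3s outcome=S: state=CLOSED
  event#4 t=7s outcome=F: state=CLOSED
  event#5 t=10s outcome=S: state=CLOSED
  event#6 t=11s outcome=S: state=CLOSED
  event#7 t=15s outcome=S: state=CLOSED
  event#8 t=16s outcome=F: state=CLOSED
  event#9 t=19s outcome=S: state=CLOSED
  event#10 t=23s outcome=S: state=CLOSED
  event#11 t=24s outcome=S: state=CLOSED
  event#12 t=28s outcome=F: state=CLOSED
  event#13 t=29s outcome=F: state=CLOSED
  event#14 t=33s outcome=F: state=CLOSED
  event#15 t=37s outcome=F: state=OPEN
  event#16 t=39s outcome=F: state=OPEN
  event#17 t=43s outcome=S: state=OPEN
  event#18 t=44s outcome=S: state=OPEN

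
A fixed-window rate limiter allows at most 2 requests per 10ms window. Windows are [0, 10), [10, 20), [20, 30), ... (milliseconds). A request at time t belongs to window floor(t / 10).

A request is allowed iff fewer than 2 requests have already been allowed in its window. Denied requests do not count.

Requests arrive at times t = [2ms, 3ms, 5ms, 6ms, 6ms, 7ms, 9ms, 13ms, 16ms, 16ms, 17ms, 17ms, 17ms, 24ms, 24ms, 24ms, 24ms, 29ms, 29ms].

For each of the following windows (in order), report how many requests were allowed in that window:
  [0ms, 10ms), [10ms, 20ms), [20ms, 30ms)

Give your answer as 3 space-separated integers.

Processing requests:
  req#1 t=2ms (window 0): ALLOW
  req#2 t=3ms (window 0): ALLOW
  req#3 t=5ms (window 0): DENY
  req#4 t=6ms (window 0): DENY
  req#5 t=6ms (window 0): DENY
  req#6 t=7ms (window 0): DENY
  req#7 t=9ms (window 0): DENY
  req#8 t=13ms (window 1): ALLOW
  req#9 t=16ms (window 1): ALLOW
  req#10 t=16ms (window 1): DENY
  req#11 t=17ms (window 1): DENY
  req#12 t=17ms (window 1): DENY
  req#13 t=17ms (window 1): DENY
  req#14 t=24ms (window 2): ALLOW
  req#15 t=24ms (window 2): ALLOW
  req#16 t=24ms (window 2): DENY
  req#17 t=24ms (window 2): DENY
  req#18 t=29ms (window 2): DENY
  req#19 t=29ms (window 2): DENY

Allowed counts by window: 2 2 2

Answer: 2 2 2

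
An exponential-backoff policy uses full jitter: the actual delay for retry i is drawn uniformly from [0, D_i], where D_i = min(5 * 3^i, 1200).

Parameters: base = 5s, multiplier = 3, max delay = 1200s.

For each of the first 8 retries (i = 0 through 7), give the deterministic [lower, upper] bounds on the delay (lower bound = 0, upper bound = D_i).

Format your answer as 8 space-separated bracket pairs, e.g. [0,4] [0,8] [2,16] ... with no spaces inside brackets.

Computing bounds per retry:
  i=0: D_i=min(5*3^0,1200)=5, bounds=[0,5]
  i=1: D_i=min(5*3^1,1200)=15, bounds=[0,15]
  i=2: D_i=min(5*3^2,1200)=45, bounds=[0,45]
  i=3: D_i=min(5*3^3,1200)=135, bounds=[0,135]
  i=4: D_i=min(5*3^4,1200)=405, bounds=[0,405]
  i=5: D_i=min(5*3^5,1200)=1200, bounds=[0,1200]
  i=6: D_i=min(5*3^6,1200)=1200, bounds=[0,1200]
  i=7: D_i=min(5*3^7,1200)=1200, bounds=[0,1200]

Answer: [0,5] [0,15] [0,45] [0,135] [0,405] [0,1200] [0,1200] [0,1200]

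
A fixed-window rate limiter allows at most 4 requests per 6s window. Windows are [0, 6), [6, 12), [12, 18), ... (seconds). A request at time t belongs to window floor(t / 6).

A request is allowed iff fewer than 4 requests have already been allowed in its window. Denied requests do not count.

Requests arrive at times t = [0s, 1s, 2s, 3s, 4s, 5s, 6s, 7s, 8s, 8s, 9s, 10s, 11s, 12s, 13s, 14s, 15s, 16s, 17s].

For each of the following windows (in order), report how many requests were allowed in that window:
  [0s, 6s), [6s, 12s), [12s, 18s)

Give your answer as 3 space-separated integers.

Answer: 4 4 4

Derivation:
Processing requests:
  req#1 t=0s (window 0): ALLOW
  req#2 t=1s (window 0): ALLOW
  req#3 t=2s (window 0): ALLOW
  req#4 t=3s (window 0): ALLOW
  req#5 t=4s (window 0): DENY
  req#6 t=5s (window 0): DENY
  req#7 t=6s (window 1): ALLOW
  req#8 t=7s (window 1): ALLOW
  req#9 t=8s (window 1): ALLOW
  req#10 t=8s (window 1): ALLOW
  req#11 t=9s (window 1): DENY
  req#12 t=10s (window 1): DENY
  req#13 t=11s (window 1): DENY
  req#14 t=12s (window 2): ALLOW
  req#15 t=13s (window 2): ALLOW
  req#16 t=14s (window 2): ALLOW
  req#17 t=15s (window 2): ALLOW
  req#18 t=16s (window 2): DENY
  req#19 t=17s (window 2): DENY

Allowed counts by window: 4 4 4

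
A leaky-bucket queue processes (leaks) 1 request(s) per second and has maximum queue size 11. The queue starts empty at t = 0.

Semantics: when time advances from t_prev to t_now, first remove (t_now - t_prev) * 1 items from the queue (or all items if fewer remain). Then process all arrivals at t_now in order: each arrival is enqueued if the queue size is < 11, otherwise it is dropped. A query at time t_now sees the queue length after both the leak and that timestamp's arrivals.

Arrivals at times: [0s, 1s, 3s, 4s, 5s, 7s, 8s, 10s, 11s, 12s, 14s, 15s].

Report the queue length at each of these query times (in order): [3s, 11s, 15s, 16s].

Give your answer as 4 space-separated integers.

Queue lengths at query times:
  query t=3s: backlog = 1
  query t=11s: backlog = 1
  query t=15s: backlog = 1
  query t=16s: backlog = 0

Answer: 1 1 1 0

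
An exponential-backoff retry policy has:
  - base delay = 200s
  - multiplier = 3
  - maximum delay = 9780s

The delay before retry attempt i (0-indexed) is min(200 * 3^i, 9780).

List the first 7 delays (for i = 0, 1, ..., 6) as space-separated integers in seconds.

Computing each delay:
  i=0: min(200*3^0, 9780) = 200
  i=1: min(200*3^1, 9780) = 600
  i=2: min(200*3^2, 9780) = 1800
  i=3: min(200*3^3, 9780) = 5400
  i=4: min(200*3^4, 9780) = 9780
  i=5: min(200*3^5, 9780) = 9780
  i=6: min(200*3^6, 9780) = 9780

Answer: 200 600 1800 5400 9780 9780 9780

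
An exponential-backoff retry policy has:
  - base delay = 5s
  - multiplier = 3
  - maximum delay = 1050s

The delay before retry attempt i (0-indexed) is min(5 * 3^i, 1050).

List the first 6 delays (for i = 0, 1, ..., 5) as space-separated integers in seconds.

Computing each delay:
  i=0: min(5*3^0, 1050) = 5
  i=1: min(5*3^1, 1050) = 15
  i=2: min(5*3^2, 1050) = 45
  i=3: min(5*3^3, 1050) = 135
  i=4: min(5*3^4, 1050) = 405
  i=5: min(5*3^5, 1050) = 1050

Answer: 5 15 45 135 405 1050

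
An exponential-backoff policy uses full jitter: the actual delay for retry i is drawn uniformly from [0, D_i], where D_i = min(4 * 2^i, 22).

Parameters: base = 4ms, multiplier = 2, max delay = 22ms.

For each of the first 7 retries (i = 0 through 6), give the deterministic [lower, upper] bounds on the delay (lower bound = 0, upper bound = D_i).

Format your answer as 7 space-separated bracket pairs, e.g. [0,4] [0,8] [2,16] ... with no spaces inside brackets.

Computing bounds per retry:
  i=0: D_i=min(4*2^0,22)=4, bounds=[0,4]
  i=1: D_i=min(4*2^1,22)=8, bounds=[0,8]
  i=2: D_i=min(4*2^2,22)=16, bounds=[0,16]
  i=3: D_i=min(4*2^3,22)=22, bounds=[0,22]
  i=4: D_i=min(4*2^4,22)=22, bounds=[0,22]
  i=5: D_i=min(4*2^5,22)=22, bounds=[0,22]
  i=6: D_i=min(4*2^6,22)=22, bounds=[0,22]

Answer: [0,4] [0,8] [0,16] [0,22] [0,22] [0,22] [0,22]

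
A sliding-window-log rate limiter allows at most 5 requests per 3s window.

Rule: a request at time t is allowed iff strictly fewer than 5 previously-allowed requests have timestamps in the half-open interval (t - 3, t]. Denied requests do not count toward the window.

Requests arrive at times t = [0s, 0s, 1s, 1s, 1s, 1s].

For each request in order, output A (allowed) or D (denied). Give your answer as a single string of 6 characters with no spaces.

Tracking allowed requests in the window:
  req#1 t=0s: ALLOW
  req#2 t=0s: ALLOW
  req#3 t=1s: ALLOW
  req#4 t=1s: ALLOW
  req#5 t=1s: ALLOW
  req#6 t=1s: DENY

Answer: AAAAAD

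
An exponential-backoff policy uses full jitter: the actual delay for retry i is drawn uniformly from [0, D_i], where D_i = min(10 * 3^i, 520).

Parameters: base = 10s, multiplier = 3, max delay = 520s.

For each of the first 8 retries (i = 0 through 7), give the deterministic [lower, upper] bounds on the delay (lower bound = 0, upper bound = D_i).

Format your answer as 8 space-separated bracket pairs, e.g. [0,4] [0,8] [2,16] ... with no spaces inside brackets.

Computing bounds per retry:
  i=0: D_i=min(10*3^0,520)=10, bounds=[0,10]
  i=1: D_i=min(10*3^1,520)=30, bounds=[0,30]
  i=2: D_i=min(10*3^2,520)=90, bounds=[0,90]
  i=3: D_i=min(10*3^3,520)=270, bounds=[0,270]
  i=4: D_i=min(10*3^4,520)=520, bounds=[0,520]
  i=5: D_i=min(10*3^5,520)=520, bounds=[0,520]
  i=6: D_i=min(10*3^6,520)=520, bounds=[0,520]
  i=7: D_i=min(10*3^7,520)=520, bounds=[0,520]

Answer: [0,10] [0,30] [0,90] [0,270] [0,520] [0,520] [0,520] [0,520]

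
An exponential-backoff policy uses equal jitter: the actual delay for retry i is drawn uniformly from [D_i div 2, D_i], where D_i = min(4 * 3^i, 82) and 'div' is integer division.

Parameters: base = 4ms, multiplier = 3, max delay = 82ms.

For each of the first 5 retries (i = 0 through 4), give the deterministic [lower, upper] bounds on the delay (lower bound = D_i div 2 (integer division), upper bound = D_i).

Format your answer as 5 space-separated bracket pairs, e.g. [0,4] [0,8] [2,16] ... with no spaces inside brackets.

Answer: [2,4] [6,12] [18,36] [41,82] [41,82]

Derivation:
Computing bounds per retry:
  i=0: D_i=min(4*3^0,82)=4, bounds=[2,4]
  i=1: D_i=min(4*3^1,82)=12, bounds=[6,12]
  i=2: D_i=min(4*3^2,82)=36, bounds=[18,36]
  i=3: D_i=min(4*3^3,82)=82, bounds=[41,82]
  i=4: D_i=min(4*3^4,82)=82, bounds=[41,82]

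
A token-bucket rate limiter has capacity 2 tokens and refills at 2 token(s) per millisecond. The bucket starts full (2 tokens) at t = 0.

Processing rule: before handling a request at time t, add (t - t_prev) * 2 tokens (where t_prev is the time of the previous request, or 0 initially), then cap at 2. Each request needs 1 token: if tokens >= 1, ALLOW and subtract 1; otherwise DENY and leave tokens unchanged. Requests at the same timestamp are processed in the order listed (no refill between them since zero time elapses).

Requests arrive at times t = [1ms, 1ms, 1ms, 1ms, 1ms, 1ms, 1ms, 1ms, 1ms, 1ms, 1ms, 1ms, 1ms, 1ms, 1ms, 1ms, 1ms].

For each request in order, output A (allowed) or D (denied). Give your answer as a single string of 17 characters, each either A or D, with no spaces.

Answer: AADDDDDDDDDDDDDDD

Derivation:
Simulating step by step:
  req#1 t=1ms: ALLOW
  req#2 t=1ms: ALLOW
  req#3 t=1ms: DENY
  req#4 t=1ms: DENY
  req#5 t=1ms: DENY
  req#6 t=1ms: DENY
  req#7 t=1ms: DENY
  req#8 t=1ms: DENY
  req#9 t=1ms: DENY
  req#10 t=1ms: DENY
  req#11 t=1ms: DENY
  req#12 t=1ms: DENY
  req#13 t=1ms: DENY
  req#14 t=1ms: DENY
  req#15 t=1ms: DENY
  req#16 t=1ms: DENY
  req#17 t=1ms: DENY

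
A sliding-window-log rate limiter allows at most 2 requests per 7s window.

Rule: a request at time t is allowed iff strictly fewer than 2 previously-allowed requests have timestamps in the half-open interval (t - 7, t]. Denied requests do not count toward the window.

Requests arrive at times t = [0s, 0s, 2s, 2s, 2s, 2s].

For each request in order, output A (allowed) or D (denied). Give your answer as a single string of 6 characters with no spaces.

Tracking allowed requests in the window:
  req#1 t=0s: ALLOW
  req#2 t=0s: ALLOW
  req#3 t=2s: DENY
  req#4 t=2s: DENY
  req#5 t=2s: DENY
  req#6 t=2s: DENY

Answer: AADDDD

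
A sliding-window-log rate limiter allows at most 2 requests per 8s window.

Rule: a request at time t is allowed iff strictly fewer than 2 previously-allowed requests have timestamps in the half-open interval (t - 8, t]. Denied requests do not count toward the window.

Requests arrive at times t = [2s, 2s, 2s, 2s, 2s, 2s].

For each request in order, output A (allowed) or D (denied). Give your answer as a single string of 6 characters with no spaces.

Tracking allowed requests in the window:
  req#1 t=2s: ALLOW
  req#2 t=2s: ALLOW
  req#3 t=2s: DENY
  req#4 t=2s: DENY
  req#5 t=2s: DENY
  req#6 t=2s: DENY

Answer: AADDDD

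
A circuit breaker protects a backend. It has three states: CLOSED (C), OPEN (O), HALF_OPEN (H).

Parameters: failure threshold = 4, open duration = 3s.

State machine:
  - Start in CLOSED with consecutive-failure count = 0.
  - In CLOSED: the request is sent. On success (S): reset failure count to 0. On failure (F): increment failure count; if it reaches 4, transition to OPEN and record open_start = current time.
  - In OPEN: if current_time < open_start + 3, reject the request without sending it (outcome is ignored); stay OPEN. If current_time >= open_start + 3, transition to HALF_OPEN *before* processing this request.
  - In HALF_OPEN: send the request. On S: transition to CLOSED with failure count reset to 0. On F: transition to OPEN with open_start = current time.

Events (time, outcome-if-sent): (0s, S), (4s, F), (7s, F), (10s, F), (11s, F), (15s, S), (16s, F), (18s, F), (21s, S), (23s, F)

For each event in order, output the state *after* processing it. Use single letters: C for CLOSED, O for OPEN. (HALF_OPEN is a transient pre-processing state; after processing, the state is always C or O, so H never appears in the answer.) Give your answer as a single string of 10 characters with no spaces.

State after each event:
  event#1 t=0s outcome=S: state=CLOSED
  event#2 t=4s outcome=F: state=CLOSED
  event#3 t=7s outcome=F: state=CLOSED
  event#4 t=10s outcome=F: state=CLOSED
  event#5 t=11s outcome=F: state=OPEN
  event#6 t=15s outcome=S: state=CLOSED
  event#7 t=16s outcome=F: state=CLOSED
  event#8 t=18s outcome=F: state=CLOSED
  event#9 t=21s outcome=S: state=CLOSED
  event#10 t=23s outcome=F: state=CLOSED

Answer: CCCCOCCCCC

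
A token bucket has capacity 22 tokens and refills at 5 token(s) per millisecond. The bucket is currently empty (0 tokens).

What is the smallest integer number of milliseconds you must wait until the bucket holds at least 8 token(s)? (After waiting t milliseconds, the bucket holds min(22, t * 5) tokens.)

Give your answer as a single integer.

Answer: 2

Derivation:
Need t * 5 >= 8, so t >= 8/5.
Smallest integer t = ceil(8/5) = 2.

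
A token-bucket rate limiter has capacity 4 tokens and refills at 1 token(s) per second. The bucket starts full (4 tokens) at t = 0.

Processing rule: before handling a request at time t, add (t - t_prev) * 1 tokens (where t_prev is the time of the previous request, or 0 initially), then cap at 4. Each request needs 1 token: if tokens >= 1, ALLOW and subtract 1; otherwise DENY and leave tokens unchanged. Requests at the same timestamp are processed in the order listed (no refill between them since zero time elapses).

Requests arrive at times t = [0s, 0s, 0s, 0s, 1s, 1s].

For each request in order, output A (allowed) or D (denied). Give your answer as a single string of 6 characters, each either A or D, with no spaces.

Simulating step by step:
  req#1 t=0s: ALLOW
  req#2 t=0s: ALLOW
  req#3 t=0s: ALLOW
  req#4 t=0s: ALLOW
  req#5 t=1s: ALLOW
  req#6 t=1s: DENY

Answer: AAAAAD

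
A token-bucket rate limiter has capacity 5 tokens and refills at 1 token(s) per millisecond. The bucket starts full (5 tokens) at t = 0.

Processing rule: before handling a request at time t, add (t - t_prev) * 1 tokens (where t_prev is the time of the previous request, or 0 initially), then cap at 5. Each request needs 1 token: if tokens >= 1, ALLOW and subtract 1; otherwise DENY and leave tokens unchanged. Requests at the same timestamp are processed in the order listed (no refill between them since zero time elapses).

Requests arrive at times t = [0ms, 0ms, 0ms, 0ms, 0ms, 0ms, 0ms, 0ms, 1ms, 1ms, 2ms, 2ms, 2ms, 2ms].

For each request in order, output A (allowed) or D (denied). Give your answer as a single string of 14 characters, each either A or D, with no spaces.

Answer: AAAAADDDADADDD

Derivation:
Simulating step by step:
  req#1 t=0ms: ALLOW
  req#2 t=0ms: ALLOW
  req#3 t=0ms: ALLOW
  req#4 t=0ms: ALLOW
  req#5 t=0ms: ALLOW
  req#6 t=0ms: DENY
  req#7 t=0ms: DENY
  req#8 t=0ms: DENY
  req#9 t=1ms: ALLOW
  req#10 t=1ms: DENY
  req#11 t=2ms: ALLOW
  req#12 t=2ms: DENY
  req#13 t=2ms: DENY
  req#14 t=2ms: DENY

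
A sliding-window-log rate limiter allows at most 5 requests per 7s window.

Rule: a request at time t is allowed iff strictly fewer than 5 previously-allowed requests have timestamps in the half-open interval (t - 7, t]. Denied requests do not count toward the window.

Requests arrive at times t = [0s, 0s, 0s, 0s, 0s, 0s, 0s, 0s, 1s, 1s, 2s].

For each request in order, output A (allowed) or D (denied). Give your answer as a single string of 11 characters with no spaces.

Answer: AAAAADDDDDD

Derivation:
Tracking allowed requests in the window:
  req#1 t=0s: ALLOW
  req#2 t=0s: ALLOW
  req#3 t=0s: ALLOW
  req#4 t=0s: ALLOW
  req#5 t=0s: ALLOW
  req#6 t=0s: DENY
  req#7 t=0s: DENY
  req#8 t=0s: DENY
  req#9 t=1s: DENY
  req#10 t=1s: DENY
  req#11 t=2s: DENY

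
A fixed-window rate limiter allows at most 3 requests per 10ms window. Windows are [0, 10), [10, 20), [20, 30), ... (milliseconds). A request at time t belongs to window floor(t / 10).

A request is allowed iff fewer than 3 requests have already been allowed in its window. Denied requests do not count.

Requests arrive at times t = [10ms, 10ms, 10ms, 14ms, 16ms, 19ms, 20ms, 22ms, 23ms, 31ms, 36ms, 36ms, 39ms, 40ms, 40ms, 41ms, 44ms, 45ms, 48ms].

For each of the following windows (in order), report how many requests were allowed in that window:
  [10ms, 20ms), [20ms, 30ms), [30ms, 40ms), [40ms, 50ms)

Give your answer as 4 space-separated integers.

Processing requests:
  req#1 t=10ms (window 1): ALLOW
  req#2 t=10ms (window 1): ALLOW
  req#3 t=10ms (window 1): ALLOW
  req#4 t=14ms (window 1): DENY
  req#5 t=16ms (window 1): DENY
  req#6 t=19ms (window 1): DENY
  req#7 t=20ms (window 2): ALLOW
  req#8 t=22ms (window 2): ALLOW
  req#9 t=23ms (window 2): ALLOW
  req#10 t=31ms (window 3): ALLOW
  req#11 t=36ms (window 3): ALLOW
  req#12 t=36ms (window 3): ALLOW
  req#13 t=39ms (window 3): DENY
  req#14 t=40ms (window 4): ALLOW
  req#15 t=40ms (window 4): ALLOW
  req#16 t=41ms (window 4): ALLOW
  req#17 t=44ms (window 4): DENY
  req#18 t=45ms (window 4): DENY
  req#19 t=48ms (window 4): DENY

Allowed counts by window: 3 3 3 3

Answer: 3 3 3 3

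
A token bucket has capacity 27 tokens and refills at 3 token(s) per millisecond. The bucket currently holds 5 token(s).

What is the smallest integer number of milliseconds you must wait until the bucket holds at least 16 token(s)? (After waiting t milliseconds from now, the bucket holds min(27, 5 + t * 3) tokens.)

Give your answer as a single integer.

Need 5 + t * 3 >= 16, so t >= 11/3.
Smallest integer t = ceil(11/3) = 4.

Answer: 4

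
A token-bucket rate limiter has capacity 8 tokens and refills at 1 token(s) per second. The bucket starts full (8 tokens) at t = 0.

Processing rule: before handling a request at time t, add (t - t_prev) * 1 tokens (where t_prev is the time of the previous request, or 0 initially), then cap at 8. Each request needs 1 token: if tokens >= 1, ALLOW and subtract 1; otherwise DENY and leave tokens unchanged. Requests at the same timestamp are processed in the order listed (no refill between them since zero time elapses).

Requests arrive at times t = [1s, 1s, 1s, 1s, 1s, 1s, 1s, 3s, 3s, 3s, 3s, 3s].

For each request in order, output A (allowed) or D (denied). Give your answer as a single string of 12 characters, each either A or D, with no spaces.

Simulating step by step:
  req#1 t=1s: ALLOW
  req#2 t=1s: ALLOW
  req#3 t=1s: ALLOW
  req#4 t=1s: ALLOW
  req#5 t=1s: ALLOW
  req#6 t=1s: ALLOW
  req#7 t=1s: ALLOW
  req#8 t=3s: ALLOW
  req#9 t=3s: ALLOW
  req#10 t=3s: ALLOW
  req#11 t=3s: DENY
  req#12 t=3s: DENY

Answer: AAAAAAAAAADD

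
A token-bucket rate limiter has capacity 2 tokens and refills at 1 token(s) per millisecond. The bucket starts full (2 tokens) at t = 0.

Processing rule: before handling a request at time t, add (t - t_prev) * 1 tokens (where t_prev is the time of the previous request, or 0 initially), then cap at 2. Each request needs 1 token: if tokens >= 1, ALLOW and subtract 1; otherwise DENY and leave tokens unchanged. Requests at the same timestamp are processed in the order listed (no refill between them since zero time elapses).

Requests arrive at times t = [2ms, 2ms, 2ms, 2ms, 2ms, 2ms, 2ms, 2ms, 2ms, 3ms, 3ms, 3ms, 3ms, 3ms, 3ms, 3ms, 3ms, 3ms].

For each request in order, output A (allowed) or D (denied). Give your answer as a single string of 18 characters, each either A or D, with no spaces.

Simulating step by step:
  req#1 t=2ms: ALLOW
  req#2 t=2ms: ALLOW
  req#3 t=2ms: DENY
  req#4 t=2ms: DENY
  req#5 t=2ms: DENY
  req#6 t=2ms: DENY
  req#7 t=2ms: DENY
  req#8 t=2ms: DENY
  req#9 t=2ms: DENY
  req#10 t=3ms: ALLOW
  req#11 t=3ms: DENY
  req#12 t=3ms: DENY
  req#13 t=3ms: DENY
  req#14 t=3ms: DENY
  req#15 t=3ms: DENY
  req#16 t=3ms: DENY
  req#17 t=3ms: DENY
  req#18 t=3ms: DENY

Answer: AADDDDDDDADDDDDDDD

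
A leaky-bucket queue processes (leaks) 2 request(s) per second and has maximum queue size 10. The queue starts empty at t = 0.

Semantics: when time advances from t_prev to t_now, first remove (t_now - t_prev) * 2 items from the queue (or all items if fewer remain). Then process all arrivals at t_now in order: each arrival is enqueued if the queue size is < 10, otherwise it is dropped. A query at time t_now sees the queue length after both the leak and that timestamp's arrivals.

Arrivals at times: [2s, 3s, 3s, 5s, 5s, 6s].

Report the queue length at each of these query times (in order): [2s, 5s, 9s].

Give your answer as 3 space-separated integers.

Queue lengths at query times:
  query t=2s: backlog = 1
  query t=5s: backlog = 2
  query t=9s: backlog = 0

Answer: 1 2 0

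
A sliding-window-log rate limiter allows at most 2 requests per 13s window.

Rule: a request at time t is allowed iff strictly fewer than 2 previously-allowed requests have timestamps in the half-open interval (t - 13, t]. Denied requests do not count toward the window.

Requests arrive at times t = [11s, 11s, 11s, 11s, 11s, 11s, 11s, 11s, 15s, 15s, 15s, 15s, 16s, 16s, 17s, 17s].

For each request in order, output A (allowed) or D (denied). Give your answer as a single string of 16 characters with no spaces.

Answer: AADDDDDDDDDDDDDD

Derivation:
Tracking allowed requests in the window:
  req#1 t=11s: ALLOW
  req#2 t=11s: ALLOW
  req#3 t=11s: DENY
  req#4 t=11s: DENY
  req#5 t=11s: DENY
  req#6 t=11s: DENY
  req#7 t=11s: DENY
  req#8 t=11s: DENY
  req#9 t=15s: DENY
  req#10 t=15s: DENY
  req#11 t=15s: DENY
  req#12 t=15s: DENY
  req#13 t=16s: DENY
  req#14 t=16s: DENY
  req#15 t=17s: DENY
  req#16 t=17s: DENY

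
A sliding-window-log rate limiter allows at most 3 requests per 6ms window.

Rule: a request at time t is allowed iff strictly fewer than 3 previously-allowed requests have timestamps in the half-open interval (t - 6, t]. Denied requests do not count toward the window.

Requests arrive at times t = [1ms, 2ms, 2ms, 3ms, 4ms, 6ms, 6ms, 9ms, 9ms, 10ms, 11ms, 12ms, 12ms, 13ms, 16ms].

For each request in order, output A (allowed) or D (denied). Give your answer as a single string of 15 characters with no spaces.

Answer: AAADDDDAAADDDDA

Derivation:
Tracking allowed requests in the window:
  req#1 t=1ms: ALLOW
  req#2 t=2ms: ALLOW
  req#3 t=2ms: ALLOW
  req#4 t=3ms: DENY
  req#5 t=4ms: DENY
  req#6 t=6ms: DENY
  req#7 t=6ms: DENY
  req#8 t=9ms: ALLOW
  req#9 t=9ms: ALLOW
  req#10 t=10ms: ALLOW
  req#11 t=11ms: DENY
  req#12 t=12ms: DENY
  req#13 t=12ms: DENY
  req#14 t=13ms: DENY
  req#15 t=16ms: ALLOW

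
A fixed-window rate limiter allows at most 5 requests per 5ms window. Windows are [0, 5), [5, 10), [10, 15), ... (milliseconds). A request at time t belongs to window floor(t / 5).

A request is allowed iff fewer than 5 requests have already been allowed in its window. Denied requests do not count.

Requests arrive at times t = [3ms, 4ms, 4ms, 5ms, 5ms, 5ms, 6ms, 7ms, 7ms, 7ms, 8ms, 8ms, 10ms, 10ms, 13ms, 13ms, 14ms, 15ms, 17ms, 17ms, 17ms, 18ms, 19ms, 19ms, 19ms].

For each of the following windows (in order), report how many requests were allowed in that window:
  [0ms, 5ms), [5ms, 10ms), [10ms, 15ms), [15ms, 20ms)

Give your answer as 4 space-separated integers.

Answer: 3 5 5 5

Derivation:
Processing requests:
  req#1 t=3ms (window 0): ALLOW
  req#2 t=4ms (window 0): ALLOW
  req#3 t=4ms (window 0): ALLOW
  req#4 t=5ms (window 1): ALLOW
  req#5 t=5ms (window 1): ALLOW
  req#6 t=5ms (window 1): ALLOW
  req#7 t=6ms (window 1): ALLOW
  req#8 t=7ms (window 1): ALLOW
  req#9 t=7ms (window 1): DENY
  req#10 t=7ms (window 1): DENY
  req#11 t=8ms (window 1): DENY
  req#12 t=8ms (window 1): DENY
  req#13 t=10ms (window 2): ALLOW
  req#14 t=10ms (window 2): ALLOW
  req#15 t=13ms (window 2): ALLOW
  req#16 t=13ms (window 2): ALLOW
  req#17 t=14ms (window 2): ALLOW
  req#18 t=15ms (window 3): ALLOW
  req#19 t=17ms (window 3): ALLOW
  req#20 t=17ms (window 3): ALLOW
  req#21 t=17ms (window 3): ALLOW
  req#22 t=18ms (window 3): ALLOW
  req#23 t=19ms (window 3): DENY
  req#24 t=19ms (window 3): DENY
  req#25 t=19ms (window 3): DENY

Allowed counts by window: 3 5 5 5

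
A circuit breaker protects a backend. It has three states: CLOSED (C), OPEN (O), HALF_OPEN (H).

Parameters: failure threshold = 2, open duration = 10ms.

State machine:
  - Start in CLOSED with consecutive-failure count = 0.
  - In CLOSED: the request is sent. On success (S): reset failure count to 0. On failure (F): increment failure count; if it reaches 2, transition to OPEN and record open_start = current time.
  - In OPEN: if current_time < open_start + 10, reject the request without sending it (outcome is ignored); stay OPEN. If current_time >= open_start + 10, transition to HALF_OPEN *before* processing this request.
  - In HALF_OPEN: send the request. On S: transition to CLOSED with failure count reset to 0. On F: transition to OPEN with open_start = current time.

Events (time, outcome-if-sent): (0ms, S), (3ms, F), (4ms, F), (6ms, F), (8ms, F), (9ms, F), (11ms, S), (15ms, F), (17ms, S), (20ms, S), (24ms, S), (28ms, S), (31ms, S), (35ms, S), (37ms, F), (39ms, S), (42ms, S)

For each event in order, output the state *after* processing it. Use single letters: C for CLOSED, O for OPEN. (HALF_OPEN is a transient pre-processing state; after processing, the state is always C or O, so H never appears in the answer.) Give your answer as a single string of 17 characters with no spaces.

Answer: CCOOOOOOOOOCCCCCC

Derivation:
State after each event:
  event#1 t=0ms outcome=S: state=CLOSED
  event#2 t=3ms outcome=F: state=CLOSED
  event#3 t=4ms outcome=F: state=OPEN
  event#4 t=6ms outcome=F: state=OPEN
  event#5 t=8ms outcome=F: state=OPEN
  event#6 t=9ms outcome=F: state=OPEN
  event#7 t=11ms outcome=S: state=OPEN
  event#8 t=15ms outcome=F: state=OPEN
  event#9 t=17ms outcome=S: state=OPEN
  event#10 t=20ms outcome=S: state=OPEN
  event#11 t=24ms outcome=S: state=OPEN
  event#12 t=28ms outcome=S: state=CLOSED
  event#13 t=31ms outcome=S: state=CLOSED
  event#14 t=35ms outcome=S: state=CLOSED
  event#15 t=37ms outcome=F: state=CLOSED
  event#16 t=39ms outcome=S: state=CLOSED
  event#17 t=42ms outcome=S: state=CLOSED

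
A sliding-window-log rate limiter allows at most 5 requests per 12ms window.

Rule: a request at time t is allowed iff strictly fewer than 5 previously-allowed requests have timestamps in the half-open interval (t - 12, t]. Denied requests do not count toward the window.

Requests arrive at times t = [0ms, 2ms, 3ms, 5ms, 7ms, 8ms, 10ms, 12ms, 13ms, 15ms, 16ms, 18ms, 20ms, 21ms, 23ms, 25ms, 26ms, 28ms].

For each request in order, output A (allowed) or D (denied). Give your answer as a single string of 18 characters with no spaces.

Tracking allowed requests in the window:
  req#1 t=0ms: ALLOW
  req#2 t=2ms: ALLOW
  req#3 t=3ms: ALLOW
  req#4 t=5ms: ALLOW
  req#5 t=7ms: ALLOW
  req#6 t=8ms: DENY
  req#7 t=10ms: DENY
  req#8 t=12ms: ALLOW
  req#9 t=13ms: DENY
  req#10 t=15ms: ALLOW
  req#11 t=16ms: ALLOW
  req#12 t=18ms: ALLOW
  req#13 t=20ms: ALLOW
  req#14 t=21ms: DENY
  req#15 t=23ms: DENY
  req#16 t=25ms: ALLOW
  req#17 t=26ms: DENY
  req#18 t=28ms: ALLOW

Answer: AAAAADDADAAAADDADA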